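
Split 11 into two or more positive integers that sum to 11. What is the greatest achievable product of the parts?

Define f[k] = max over 1≤i<k of i · max(k−i, f[k−i]); the inner max lets the remainder stay uncut if that's better.
Small cases: f[2]=1, f[3]=2, f[4]=4.
f[5] = max(1*4, 2*3, 3*2, 4*1) = 6
f[6] = max(1*6, 2*4, 3*3, 4*2, 5*1) = 9
f[7] = max(1*9, 2*6, 3*4, 4*3, 5*2, 6*1) = 12
f[8] = max(1*12, 2*9, 3*6, …, 6*2, 7*1) = 18
f[9] = max(1*18, 2*12, 3*9, …, 7*2, 8*1) = 27
f[10] = max(1*27, 2*18, 3*12, …, 8*2, 9*1) = 36
f[11] = max(1*36, 2*27, 3*18, …, 9*2, 10*1) = 54
One optimal split: 3 + 3 + 3 + 2; product 3*3*3*2 = 54.

54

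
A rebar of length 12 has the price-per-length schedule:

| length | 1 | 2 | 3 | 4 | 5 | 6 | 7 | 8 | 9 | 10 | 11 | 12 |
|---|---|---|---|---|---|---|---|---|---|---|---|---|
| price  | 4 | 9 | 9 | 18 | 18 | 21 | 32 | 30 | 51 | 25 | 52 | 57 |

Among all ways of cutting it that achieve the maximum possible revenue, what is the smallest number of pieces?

Consider every possible first cut. r[k] is the best of p[i]+r[k−i] over all sellable i≤k.
r[1] = 4
r[2] = 9
r[3] = 13  (first piece 1, then r[2]=9)
r[4] = 18  (first piece 2, then r[2]=9)
r[5] = 22  (first piece 1, then r[4]=18)
r[6] = 27  (first piece 2, then r[4]=18)
r[7] = 32
r[8] = 36  (first piece 1, then r[7]=32)
r[9] = 51
r[10] = 55  (first piece 1, then r[9]=51)
r[11] = 60  (first piece 2, then r[9]=51)
r[12] = 64  (first piece 1, then r[11]=60)
Maximum revenue is ₹64.
Now minimize piece count subject to staying optimal: for each k, pieces[k] = 1 + min over i with p[i]+r[k−i]=r[k] of pieces[k−i].
pieces[9] = 1
pieces[10] = 2
pieces[11] = 2
pieces[12] = 3

3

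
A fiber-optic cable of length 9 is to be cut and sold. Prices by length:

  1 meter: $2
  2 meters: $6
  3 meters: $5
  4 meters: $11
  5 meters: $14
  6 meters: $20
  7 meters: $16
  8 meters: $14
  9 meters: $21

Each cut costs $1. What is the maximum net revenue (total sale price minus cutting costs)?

26

Let net[k] be the best obtainable value from length k. For each k, try every first piece i and keep the best of price[i] + net[k−i] minus the 1 cut fee when i<k.
net[1] = 2
net[2] = max(2+2-1, 6+0) = 6
net[3] = max(2+6-1, 6+2-1, 5+0) = 7
net[4] = max(2+7-1, 6+6-1, 5+2-1, 11+0) = 11
net[5] = max(2+11-1, 6+7-1, 5+6-1, 11+2-1, 14+0) = 14
net[6] = max(2+14-1, 6+11-1, 5+7-1, 11+6-1, 14+2-1, 20+0) = 20
net[7] = max(2+20-1, 6+14-1, 5+11-1, …, 20+2-1, 16+0) = 21
net[8] = max(2+21-1, 6+20-1, 5+14-1, …, 16+2-1, 14+0) = 25
net[9] = max(2+25-1, 6+21-1, 5+20-1, …, 14+2-1, 21+0) = 26
One optimal plan: pieces 6 + 2 + 1 (2 cuts) → $28 − $2 = $26.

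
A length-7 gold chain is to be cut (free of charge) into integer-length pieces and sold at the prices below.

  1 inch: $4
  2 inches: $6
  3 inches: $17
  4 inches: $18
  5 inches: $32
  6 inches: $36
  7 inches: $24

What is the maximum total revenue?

Consider every possible first cut. r[k] is the best of p[i]+r[k−i] over all sellable i≤k.
r[1] = 4
r[2] = max(4+4, 6+0) = 8
r[3] = max(4+8, 6+4, 17+0) = 17
r[4] = max(4+17, 6+8, 17+4, 18+0) = 21
r[5] = max(4+21, 6+17, 17+8, 18+4, 32+0) = 32
r[6] = max(4+32, 6+21, 17+17, 18+8, 32+4, 36+0) = 36
r[7] = max(4+36, 6+32, 17+21, …, 36+4, 24+0) = 40
One optimal cutting: 5 + 1 + 1 → $32 + $4 + $4 = $40.

40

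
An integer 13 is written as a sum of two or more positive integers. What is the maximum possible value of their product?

Define f[k] = max over 1≤i<k of i · max(k−i, f[k−i]); the inner max lets the remainder stay uncut if that's better.
f[2] = 1·max(1,0) = 1·1 = 1
f[3] = max(1·2, 2·1) = 2
f[4] = max(1·3, 2·2, 3·1) = 4
f[5] = max(1·4, 2·3, 3·2, 4·1) = 6
f[6] = max(1·6, 2·4, 3·3, 4·2, 5·1) = 9
f[7] = max(1·9, 2·6, 3·4, 4·3, 5·2, 6·1) = 12
f[8] = max(1·12, 2·9, 3·6, …, 6·2, 7·1) = 18
f[9] = max(1·18, 2·12, 3·9, …, 7·2, 8·1) = 27
f[10] = max(1·27, 2·18, 3·12, …, 8·2, 9·1) = 36
f[11] = max(1·36, 2·27, 3·18, …, 9·2, 10·1) = 54
f[12] = max(1·54, 2·36, 3·27, …, 10·2, 11·1) = 81
f[13] = max(1·81, 2·54, 3·36, …, 11·2, 12·1) = 108
One optimal split: 3 + 3 + 3 + 2 + 2; product 3·3·3·2·2 = 108.

108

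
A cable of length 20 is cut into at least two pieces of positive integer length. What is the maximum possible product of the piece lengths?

Define prod[k] = max over 1≤i<k of i · max(k−i, prod[k−i]); the inner max lets the remainder stay uncut if that's better.
prod[2] = 1*max(1,0) = 1*1 = 1
prod[3] = 1*max(2,1) = 1*2 = 2
prod[4] = 2*max(2,1) = 2*2 = 4
prod[5] = 2*max(3,2) = 2*3 = 6
prod[6] = 3*max(3,2) = 3*3 = 9
prod[7] = 2*max(5,6) = 2*6 = 12
prod[8] = 2*max(6,9) = 2*9 = 18
prod[9] = 3*max(6,9) = 3*9 = 27
prod[10] = 2*max(8,18) = 2*18 = 36
prod[11] = 2*max(9,27) = 2*27 = 54
prod[12] = 3*max(9,27) = 3*27 = 81
prod[13] = 2*max(11,54) = 2*54 = 108
prod[14] = 2*max(12,81) = 2*81 = 162
prod[15] = 3*max(12,81) = 3*81 = 243
prod[16] = 2*max(14,162) = 2*162 = 324
prod[17] = 2*max(15,243) = 2*243 = 486
prod[18] = 3*max(15,243) = 3*243 = 729
prod[19] = 2*max(17,486) = 2*486 = 972
prod[20] = 2*max(18,729) = 2*729 = 1458
One optimal split: 3 + 3 + 3 + 3 + 3 + 3 + 2; product 3*3*3*3*3*3*2 = 1458.

1458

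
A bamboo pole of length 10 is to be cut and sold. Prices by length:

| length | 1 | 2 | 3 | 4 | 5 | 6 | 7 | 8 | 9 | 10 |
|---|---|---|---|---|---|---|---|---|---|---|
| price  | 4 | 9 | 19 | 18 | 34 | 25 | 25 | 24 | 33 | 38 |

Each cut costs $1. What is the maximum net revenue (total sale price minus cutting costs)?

Consider every possible first cut. v[k] is the best of p[i]+v[k−i] over all sellable i≤k, charging 1 whenever i<k.
v[1] = 4
v[2] = max(4+4-1, 9+0) = 9
v[3] = max(4+9-1, 9+4-1, 19+0) = 19
v[4] = max(4+19-1, 9+9-1, 19+4-1, 18+0) = 22
v[5] = max(4+22-1, 9+19-1, 19+9-1, 18+4-1, 34+0) = 34
v[6] = max(4+34-1, 9+22-1, 19+19-1, 18+9-1, 34+4-1, 25+0) = 37
v[7] = max(4+37-1, 9+34-1, 19+22-1, …, 25+4-1, 25+0) = 42
v[8] = max(4+42-1, 9+37-1, 19+34-1, …, 25+4-1, 24+0) = 52
v[9] = max(4+52-1, 9+42-1, 19+37-1, …, 24+4-1, 33+0) = 55
v[10] = max(4+55-1, 9+52-1, 19+42-1, …, 33+4-1, 38+0) = 67
One optimal plan: pieces 5 + 5 (1 cut) → $68 − $1 = $67.

67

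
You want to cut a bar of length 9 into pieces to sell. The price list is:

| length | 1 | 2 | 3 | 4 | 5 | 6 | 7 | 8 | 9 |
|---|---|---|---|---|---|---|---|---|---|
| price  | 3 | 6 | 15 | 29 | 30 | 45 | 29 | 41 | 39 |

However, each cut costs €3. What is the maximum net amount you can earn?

Build r[k] bottom-up: r[k] = max over allowed piece i of (p[i] + r[k−i]) − 3 per cut.
r[1] = 3
r[2] = 6
r[3] = 15
r[4] = 29
r[5] = 30
r[6] = 45
r[7] = 45  (first piece 1, then r[6]=45)
r[8] = 55  (first piece 4, then r[4]=29)
r[9] = 57  (first piece 3, then r[6]=45)
One optimal plan: pieces 6 + 3 (1 cut) → €60 − €3 = €57.

57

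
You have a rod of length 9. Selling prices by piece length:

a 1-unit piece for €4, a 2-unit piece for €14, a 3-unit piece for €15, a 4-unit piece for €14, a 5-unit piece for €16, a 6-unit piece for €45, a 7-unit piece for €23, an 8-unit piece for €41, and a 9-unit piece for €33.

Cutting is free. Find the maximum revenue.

Let best[k] be the best obtainable value from length k. For each k, try every first piece i and keep the best of price[i] + best[k−i].
best[1] = 4
best[2] = 14
best[3] = 18  (first piece 1, then best[2]=14)
best[4] = 28  (first piece 2, then best[2]=14)
best[5] = 32  (first piece 1, then best[4]=28)
best[6] = 45
best[7] = 49  (first piece 1, then best[6]=45)
best[8] = 59  (first piece 2, then best[6]=45)
best[9] = 63  (first piece 1, then best[8]=59)
One optimal cutting: 6 + 2 + 1 → €45 + €14 + €4 = €63.

63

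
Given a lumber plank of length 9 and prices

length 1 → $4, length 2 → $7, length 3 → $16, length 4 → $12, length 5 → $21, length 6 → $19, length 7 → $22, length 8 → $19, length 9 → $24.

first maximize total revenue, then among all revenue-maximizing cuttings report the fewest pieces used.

Consider every possible first cut. r[k] is the best of p[i]+r[k−i] over all sellable i≤k.
r[1] = 4
r[2] = max(4+4, 7+0) = 8
r[3] = max(4+8, 7+4, 16+0) = 16
r[4] = max(4+16, 7+8, 16+4, 12+0) = 20
r[5] = max(4+20, 7+16, 16+8, 12+4, 21+0) = 24
r[6] = max(4+24, 7+20, 16+16, 12+8, 21+4, 19+0) = 32
r[7] = max(4+32, 7+24, 16+20, …, 19+4, 22+0) = 36
r[8] = max(4+36, 7+32, 16+24, …, 22+4, 19+0) = 40
r[9] = max(4+40, 7+36, 16+32, …, 19+4, 24+0) = 48
Maximum revenue is $48.
Now minimize piece count subject to staying optimal: for each k, pieces[k] = 1 + min over i with p[i]+r[k−i]=r[k] of pieces[k−i].
pieces[6] = 2
pieces[7] = 3
pieces[8] = 4
pieces[9] = 3

3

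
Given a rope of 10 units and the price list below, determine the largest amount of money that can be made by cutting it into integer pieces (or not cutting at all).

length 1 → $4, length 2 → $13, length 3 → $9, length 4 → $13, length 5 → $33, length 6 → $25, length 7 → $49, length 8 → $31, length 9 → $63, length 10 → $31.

67

Let r[k] be the best obtainable value from length k. For each k, try every first piece i and keep the best of price[i] + r[k−i].
r[1] = 4
r[2] = 13
r[3] = 17  (first piece 1, then r[2]=13)
r[4] = 26  (first piece 2, then r[2]=13)
r[5] = 33
r[6] = 39  (first piece 2, then r[4]=26)
r[7] = 49
r[8] = 53  (first piece 1, then r[7]=49)
r[9] = 63
r[10] = 67  (first piece 1, then r[9]=63)
One optimal cutting: 9 + 1 → $63 + $4 = $67.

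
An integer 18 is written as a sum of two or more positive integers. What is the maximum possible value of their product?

729

Let f[k] be the best product for length k (with at least one cut). For each first piece i, the rest contributes max(k−i, f[k−i]).
Small cases: f[2]=1, f[3]=2, f[4]=4, f[5]=6, f[6]=9, f[7]=12, f[8]=18, f[9]=27, f[10]=36.
f[11] = 2·max(9,27) = 2·27 = 54
f[12] = 3·max(9,27) = 3·27 = 81
f[13] = 2·max(11,54) = 2·54 = 108
f[14] = 2·max(12,81) = 2·81 = 162
f[15] = 3·max(12,81) = 3·81 = 243
f[16] = 2·max(14,162) = 2·162 = 324
f[17] = 2·max(15,243) = 2·243 = 486
f[18] = 3·max(15,243) = 3·243 = 729
One optimal split: 3 + 3 + 3 + 3 + 3 + 3; product 3·3·3·3·3·3 = 729.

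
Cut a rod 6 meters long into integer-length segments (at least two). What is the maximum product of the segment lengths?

9

Fill P[k] for k=2..6: at each k try every first piece i and multiply by the better of (k−i) uncut or P[k−i].
P[2] = 1*max(1,0) = 1*1 = 1
P[3] = 1*max(2,1) = 1*2 = 2
P[4] = 2*max(2,1) = 2*2 = 4
P[5] = 2*max(3,2) = 2*3 = 6
P[6] = 3*max(3,2) = 3*3 = 9
One optimal split: 3 + 3; product 3*3 = 9.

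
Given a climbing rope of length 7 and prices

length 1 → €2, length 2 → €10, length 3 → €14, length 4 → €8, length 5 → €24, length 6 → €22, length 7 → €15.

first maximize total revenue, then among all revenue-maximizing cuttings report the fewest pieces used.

Let r[k] be the best obtainable value from length k. For each k, try every first piece i and keep the best of price[i] + r[k−i].
r[1] = 2
r[2] = max(2+2, 10+0) = 10
r[3] = max(2+10, 10+2, 14+0) = 14
r[4] = max(2+14, 10+10, 14+2, 8+0) = 20
r[5] = max(2+20, 10+14, 14+10, 8+2, 24+0) = 24
r[6] = max(2+24, 10+20, 14+14, 8+10, 24+2, 22+0) = 30
r[7] = max(2+30, 10+24, 14+20, …, 22+2, 15+0) = 34
Maximum revenue is €34.
Now minimize piece count subject to staying optimal: for each k, pieces[k] = 1 + min over i with p[i]+r[k−i]=r[k] of pieces[k−i].
pieces[4] = 2
pieces[5] = 1
pieces[6] = 3
pieces[7] = 2

2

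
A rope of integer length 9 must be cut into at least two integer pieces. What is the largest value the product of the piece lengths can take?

Fill P[k] for k=2..9: at each k try every first piece i and multiply by the better of (k−i) uncut or P[k−i].
P[2] = 1×max(1,0) = 1×1 = 1
P[3] = 1×max(2,1) = 1×2 = 2
P[4] = 2×max(2,1) = 2×2 = 4
P[5] = 2×max(3,2) = 2×3 = 6
P[6] = 3×max(3,2) = 3×3 = 9
P[7] = 2×max(5,6) = 2×6 = 12
P[8] = 2×max(6,9) = 2×9 = 18
P[9] = 3×max(6,9) = 3×9 = 27
One optimal split: 3 + 3 + 3; product 3×3×3 = 27.

27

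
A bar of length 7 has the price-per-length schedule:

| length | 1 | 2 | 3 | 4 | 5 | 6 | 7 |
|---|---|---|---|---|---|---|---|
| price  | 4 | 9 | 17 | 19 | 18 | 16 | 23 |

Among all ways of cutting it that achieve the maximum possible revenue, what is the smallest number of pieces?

Consider every possible first cut. r[k] is the best of p[i]+r[k−i] over all sellable i≤k.
r[1] = 4
r[2] = max(4+4, 9+0) = 9
r[3] = max(4+9, 9+4, 17+0) = 17
r[4] = max(4+17, 9+9, 17+4, 19+0) = 21
r[5] = max(4+21, 9+17, 17+9, 19+4, 18+0) = 26
r[6] = max(4+26, 9+21, 17+17, 19+9, 18+4, 16+0) = 34
r[7] = max(4+34, 9+26, 17+21, …, 16+4, 23+0) = 38
Maximum revenue is $38.
Now minimize piece count subject to staying optimal: for each k, pieces[k] = 1 + min over i with p[i]+r[k−i]=r[k] of pieces[k−i].
pieces[4] = 2
pieces[5] = 2
pieces[6] = 2
pieces[7] = 3

3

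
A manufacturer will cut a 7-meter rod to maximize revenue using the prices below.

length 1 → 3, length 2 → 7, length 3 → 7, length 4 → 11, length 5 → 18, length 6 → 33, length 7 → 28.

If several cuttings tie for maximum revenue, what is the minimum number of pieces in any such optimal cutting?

2

Consider every possible first cut. r[k] is the best of p[i]+r[k−i] over all sellable i≤k.
r[1] = 3
r[2] = max(3+3, 7+0) = 7
r[3] = max(3+7, 7+3, 7+0) = 10
r[4] = max(3+10, 7+7, 7+3, 11+0) = 14
r[5] = max(3+14, 7+10, 7+7, 11+3, 18+0) = 18
r[6] = max(3+18, 7+14, 7+10, 11+7, 18+3, 33+0) = 33
r[7] = max(3+33, 7+18, 7+14, …, 33+3, 28+0) = 36
Maximum revenue is 36.
Now minimize piece count subject to staying optimal: for each k, pieces[k] = 1 + min over i with p[i]+r[k−i]=r[k] of pieces[k−i].
pieces[4] = 2
pieces[5] = 1
pieces[6] = 1
pieces[7] = 2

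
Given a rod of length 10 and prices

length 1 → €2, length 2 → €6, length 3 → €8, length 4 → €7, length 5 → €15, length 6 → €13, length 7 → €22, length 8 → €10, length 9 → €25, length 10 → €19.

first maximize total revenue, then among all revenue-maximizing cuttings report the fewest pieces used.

2

Build r[k] bottom-up: r[k] = max over allowed piece i of (p[i] + r[k−i]).
r[1] = 2
r[2] = max(2+2, 6+0) = 6
r[3] = max(2+6, 6+2, 8+0) = 8
r[4] = max(2+8, 6+6, 8+2, 7+0) = 12
r[5] = max(2+12, 6+8, 8+6, 7+2, 15+0) = 15
r[6] = max(2+15, 6+12, 8+8, 7+6, 15+2, 13+0) = 18
r[7] = max(2+18, 6+15, 8+12, …, 13+2, 22+0) = 22
r[8] = max(2+22, 6+18, 8+15, …, 22+2, 10+0) = 24
r[9] = max(2+24, 6+22, 8+18, …, 10+2, 25+0) = 28
r[10] = max(2+28, 6+24, 8+22, …, 25+2, 19+0) = 30
Maximum revenue is €30.
Now minimize piece count subject to staying optimal: for each k, pieces[k] = 1 + min over i with p[i]+r[k−i]=r[k] of pieces[k−i].
pieces[7] = 1
pieces[8] = 2
pieces[9] = 2
pieces[10] = 2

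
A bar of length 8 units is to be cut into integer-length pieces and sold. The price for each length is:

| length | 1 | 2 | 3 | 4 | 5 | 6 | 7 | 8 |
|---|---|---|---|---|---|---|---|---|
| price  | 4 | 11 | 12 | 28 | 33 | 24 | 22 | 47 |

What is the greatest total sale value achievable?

Consider every possible first cut. v[k] is the best of p[i]+v[k−i] over all sellable i≤k.
v[1] = 4
v[2] = 11
v[3] = 15  (first piece 1, then v[2]=11)
v[4] = 28
v[5] = 33
v[6] = 39  (first piece 2, then v[4]=28)
v[7] = 44  (first piece 2, then v[5]=33)
v[8] = 56  (first piece 4, then v[4]=28)
One optimal cutting: 4 + 4 → $28 + $28 = $56.

56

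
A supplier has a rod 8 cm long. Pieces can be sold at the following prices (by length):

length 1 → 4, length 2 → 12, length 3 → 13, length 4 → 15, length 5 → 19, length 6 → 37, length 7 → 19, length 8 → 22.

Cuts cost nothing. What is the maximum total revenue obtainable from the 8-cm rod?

49

Consider every possible first cut. best[k] is the best of p[i]+best[k−i] over all sellable i≤k.
best[1] = 4
best[2] = 12
best[3] = 16  (first piece 1, then best[2]=12)
best[4] = 24  (first piece 2, then best[2]=12)
best[5] = 28  (first piece 1, then best[4]=24)
best[6] = 37
best[7] = 41  (first piece 1, then best[6]=37)
best[8] = 49  (first piece 2, then best[6]=37)
One optimal cutting: 6 + 2 → 37 + 12 = 49.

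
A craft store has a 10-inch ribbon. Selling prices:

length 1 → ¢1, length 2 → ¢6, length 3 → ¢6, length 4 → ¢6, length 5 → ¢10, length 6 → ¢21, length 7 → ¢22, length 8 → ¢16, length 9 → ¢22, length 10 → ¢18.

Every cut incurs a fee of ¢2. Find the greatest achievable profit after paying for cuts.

Build net[k] bottom-up: net[k] = max over allowed piece i of (p[i] + net[k−i]) − 2 per cut.
net[1] = 1
net[2] = max(1+1-2, 6+0) = 6
net[3] = max(1+6-2, 6+1-2, 6+0) = 6
net[4] = max(1+6-2, 6+6-2, 6+1-2, 6+0) = 10
net[5] = max(1+10-2, 6+6-2, 6+6-2, 6+1-2, 10+0) = 10
net[6] = max(1+10-2, 6+10-2, 6+6-2, 6+6-2, 10+1-2, 21+0) = 21
net[7] = max(1+21-2, 6+10-2, 6+10-2, …, 21+1-2, 22+0) = 22
net[8] = max(1+22-2, 6+21-2, 6+10-2, …, 22+1-2, 16+0) = 25
net[9] = max(1+25-2, 6+22-2, 6+21-2, …, 16+1-2, 22+0) = 26
net[10] = max(1+26-2, 6+25-2, 6+22-2, …, 22+1-2, 18+0) = 29
One optimal plan: pieces 6 + 2 + 2 (2 cuts) → ¢33 − ¢4 = ¢29.

29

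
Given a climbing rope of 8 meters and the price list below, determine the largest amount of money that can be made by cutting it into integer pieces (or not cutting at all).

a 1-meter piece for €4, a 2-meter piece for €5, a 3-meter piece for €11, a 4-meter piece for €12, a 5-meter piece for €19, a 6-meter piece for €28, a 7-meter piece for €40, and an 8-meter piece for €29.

44

Let best[k] be the best obtainable value from length k. For each k, try every first piece i and keep the best of price[i] + best[k−i].
best[1] = 4
best[2] = max(4+4, 5+0) = 8
best[3] = max(4+8, 5+4, 11+0) = 12
best[4] = max(4+12, 5+8, 11+4, 12+0) = 16
best[5] = max(4+16, 5+12, 11+8, 12+4, 19+0) = 20
best[6] = max(4+20, 5+16, 11+12, 12+8, 19+4, 28+0) = 28
best[7] = max(4+28, 5+20, 11+16, …, 28+4, 40+0) = 40
best[8] = max(4+40, 5+28, 11+20, …, 40+4, 29+0) = 44
One optimal cutting: 7 + 1 → €40 + €4 = €44.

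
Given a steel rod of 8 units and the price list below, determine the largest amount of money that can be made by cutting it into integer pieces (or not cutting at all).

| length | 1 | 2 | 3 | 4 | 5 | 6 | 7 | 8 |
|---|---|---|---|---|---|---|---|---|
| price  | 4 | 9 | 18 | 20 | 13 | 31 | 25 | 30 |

45

Let best[k] be the best obtainable value from length k. For each k, try every first piece i and keep the best of price[i] + best[k−i].
best[1] = 4
best[2] = 9
best[3] = 18
best[4] = 22  (first piece 1, then best[3]=18)
best[5] = 27  (first piece 2, then best[3]=18)
best[6] = 36  (first piece 3, then best[3]=18)
best[7] = 40  (first piece 1, then best[6]=36)
best[8] = 45  (first piece 2, then best[6]=36)
One optimal cutting: 3 + 3 + 2 → $18 + $18 + $9 = $45.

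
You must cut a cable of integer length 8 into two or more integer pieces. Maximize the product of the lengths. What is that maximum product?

Let g[k] be the best product for length k (with at least one cut). For each first piece i, the rest contributes max(k−i, g[k−i]).
g[2] = 1*max(1,0) = 1*1 = 1
g[3] = 1*max(2,1) = 1*2 = 2
g[4] = 2*max(2,1) = 2*2 = 4
g[5] = 2*max(3,2) = 2*3 = 6
g[6] = 3*max(3,2) = 3*3 = 9
g[7] = 2*max(5,6) = 2*6 = 12
g[8] = 2*max(6,9) = 2*9 = 18
One optimal split: 3 + 3 + 2; product 3*3*2 = 18.

18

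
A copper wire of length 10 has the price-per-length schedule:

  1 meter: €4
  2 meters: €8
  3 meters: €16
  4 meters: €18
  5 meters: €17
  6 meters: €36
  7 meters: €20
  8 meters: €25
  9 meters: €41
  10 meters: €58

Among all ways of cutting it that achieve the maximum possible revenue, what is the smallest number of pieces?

Consider every possible first cut. r[k] is the best of p[i]+r[k−i] over all sellable i≤k.
r[1] = 4
r[2] = 8  (first piece 1, then r[1]=4)
r[3] = 16
r[4] = 20  (first piece 1, then r[3]=16)
r[5] = 24  (first piece 1, then r[4]=20)
r[6] = 36
r[7] = 40  (first piece 1, then r[6]=36)
r[8] = 44  (first piece 1, then r[7]=40)
r[9] = 52  (first piece 3, then r[6]=36)
r[10] = 58
Maximum revenue is €58.
Now minimize piece count subject to staying optimal: for each k, pieces[k] = 1 + min over i with p[i]+r[k−i]=r[k] of pieces[k−i].
pieces[7] = 2
pieces[8] = 2
pieces[9] = 2
pieces[10] = 1

1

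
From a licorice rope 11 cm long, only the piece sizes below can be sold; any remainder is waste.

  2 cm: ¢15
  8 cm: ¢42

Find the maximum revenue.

75

Let best[k] be the best obtainable value from length k. For each k, try every first piece i and keep the best of price[i] + best[k−i].
best[1] = 0
best[2] = 15
best[3] = 15
best[4] = 30  (first piece 2, then best[2]=15)
best[5] = 30
best[6] = 45  (first piece 2, then best[4]=30)
best[7] = 45
best[8] = 60  (first piece 2, then best[6]=45)
best[9] = 60
best[10] = 75  (first piece 2, then best[8]=60)
best[11] = 75
One optimal cutting: pieces 2 + 2 + 2 + 2 + 2 with 1 cm of scrap → ¢75.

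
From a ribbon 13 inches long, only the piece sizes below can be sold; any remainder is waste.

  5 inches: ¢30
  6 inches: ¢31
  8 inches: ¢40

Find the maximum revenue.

Let f[k] be the best obtainable value from length k. For each k, try every first piece i and keep the best of price[i] + f[k−i].
f[1] = 0
f[2] = 0
f[3] = 0
f[4] = 0
f[5] = 30
f[6] = 31
f[7] = 31
f[8] = 40
f[9] = 40
f[10] = 60  (first piece 5, then f[5]=30)
f[11] = 61  (first piece 5, then f[6]=31)
f[12] = 62  (first piece 6, then f[6]=31)
f[13] = 70  (first piece 5, then f[8]=40)
One optimal cutting: 8 + 5 → ¢70.

70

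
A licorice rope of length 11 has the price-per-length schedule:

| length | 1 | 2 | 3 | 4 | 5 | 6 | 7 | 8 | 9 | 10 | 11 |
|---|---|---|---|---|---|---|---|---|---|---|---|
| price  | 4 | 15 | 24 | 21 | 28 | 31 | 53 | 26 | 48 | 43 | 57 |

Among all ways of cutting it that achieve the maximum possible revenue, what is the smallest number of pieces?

4

Build r[k] bottom-up: r[k] = max over allowed piece i of (p[i] + r[k−i]).
r[1] = 4
r[2] = max(4+4, 15+0) = 15
r[3] = max(4+15, 15+4, 24+0) = 24
r[4] = max(4+24, 15+15, 24+4, 21+0) = 30
r[5] = max(4+30, 15+24, 24+15, 21+4, 28+0) = 39
r[6] = max(4+39, 15+30, 24+24, 21+15, 28+4, 31+0) = 48
r[7] = max(4+48, 15+39, 24+30, …, 31+4, 53+0) = 54
r[8] = max(4+54, 15+48, 24+39, …, 53+4, 26+0) = 63
r[9] = max(4+63, 15+54, 24+48, …, 26+4, 48+0) = 72
r[10] = max(4+72, 15+63, 24+54, …, 48+4, 43+0) = 78
r[11] = max(4+78, 15+72, 24+63, …, 43+4, 57+0) = 87
Maximum revenue is ¢87.
Now minimize piece count subject to staying optimal: for each k, pieces[k] = 1 + min over i with p[i]+r[k−i]=r[k] of pieces[k−i].
pieces[8] = 3
pieces[9] = 3
pieces[10] = 4
pieces[11] = 4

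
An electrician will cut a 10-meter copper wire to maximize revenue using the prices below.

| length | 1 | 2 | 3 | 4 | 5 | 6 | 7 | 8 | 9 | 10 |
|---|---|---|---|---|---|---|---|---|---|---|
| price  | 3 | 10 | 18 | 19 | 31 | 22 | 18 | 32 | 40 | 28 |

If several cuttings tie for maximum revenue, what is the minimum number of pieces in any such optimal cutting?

2

Build r[k] bottom-up: r[k] = max over allowed piece i of (p[i] + r[k−i]).
r[1] = 3
r[2] = 10
r[3] = 18
r[4] = 21  (first piece 1, then r[3]=18)
r[5] = 31
r[6] = 36  (first piece 3, then r[3]=18)
r[7] = 41  (first piece 2, then r[5]=31)
r[8] = 49  (first piece 3, then r[5]=31)
r[9] = 54  (first piece 3, then r[6]=36)
r[10] = 62  (first piece 5, then r[5]=31)
Maximum revenue is €62.
Now minimize piece count subject to staying optimal: for each k, pieces[k] = 1 + min over i with p[i]+r[k−i]=r[k] of pieces[k−i].
pieces[7] = 2
pieces[8] = 2
pieces[9] = 3
pieces[10] = 2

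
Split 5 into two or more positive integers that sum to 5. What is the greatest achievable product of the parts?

6

Fill P[k] for k=2..5: at each k try every first piece i and multiply by the better of (k−i) uncut or P[k−i].
P[2] = 1*max(1,0) = 1*1 = 1
P[3] = max(1*2, 2*1) = 2
P[4] = max(1*3, 2*2, 3*1) = 4
P[5] = max(1*4, 2*3, 3*2, 4*1) = 6
One optimal split: 3 + 2; product 3*2 = 6.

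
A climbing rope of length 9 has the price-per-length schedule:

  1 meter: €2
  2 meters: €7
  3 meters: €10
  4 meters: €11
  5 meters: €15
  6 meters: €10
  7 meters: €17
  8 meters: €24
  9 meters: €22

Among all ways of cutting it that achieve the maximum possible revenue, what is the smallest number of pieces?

Build r[k] bottom-up: r[k] = max over allowed piece i of (p[i] + r[k−i]).
r[1] = 2
r[2] = 7
r[3] = 10
r[4] = 14  (first piece 2, then r[2]=7)
r[5] = 17  (first piece 2, then r[3]=10)
r[6] = 21  (first piece 2, then r[4]=14)
r[7] = 24  (first piece 2, then r[5]=17)
r[8] = 28  (first piece 2, then r[6]=21)
r[9] = 31  (first piece 2, then r[7]=24)
Maximum revenue is €31.
Now minimize piece count subject to staying optimal: for each k, pieces[k] = 1 + min over i with p[i]+r[k−i]=r[k] of pieces[k−i].
pieces[6] = 3
pieces[7] = 3
pieces[8] = 4
pieces[9] = 4

4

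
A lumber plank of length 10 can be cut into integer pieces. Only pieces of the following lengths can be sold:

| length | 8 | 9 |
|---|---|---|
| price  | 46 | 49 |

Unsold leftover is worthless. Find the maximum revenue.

49

Let best[k] be the best obtainable value from length k. For each k, try every first piece i and keep the best of price[i] + best[k−i].
best[1] = 0
best[2] = 0
best[3] = 0
best[4] = 0
best[5] = 0
best[6] = 0
best[7] = 0
best[8] = 46
best[9] = 49
best[10] = 49
One optimal cutting: pieces 9 with 1 foot of scrap → $49.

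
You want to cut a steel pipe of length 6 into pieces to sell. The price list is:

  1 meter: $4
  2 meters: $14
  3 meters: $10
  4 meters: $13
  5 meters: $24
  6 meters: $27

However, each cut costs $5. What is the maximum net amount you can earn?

32

Consider every possible first cut. net[k] is the best of p[i]+net[k−i] over all sellable i≤k, charging 5 whenever i<k.
net[1] = 4
net[2] = max(4+4-5, 14+0) = 14
net[3] = max(4+14-5, 14+4-5, 10+0) = 13
net[4] = max(4+13-5, 14+14-5, 10+4-5, 13+0) = 23
net[5] = max(4+23-5, 14+13-5, 10+14-5, 13+4-5, 24+0) = 24
net[6] = max(4+24-5, 14+23-5, 10+13-5, 13+14-5, 24+4-5, 27+0) = 32
One optimal plan: pieces 2 + 2 + 2 (2 cuts) → $42 − $10 = $32.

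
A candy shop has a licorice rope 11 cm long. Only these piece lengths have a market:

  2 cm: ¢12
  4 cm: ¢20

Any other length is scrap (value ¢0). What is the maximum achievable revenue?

Build f[k] bottom-up: f[k] = max over allowed piece i of (p[i] + f[k−i]).
f[1] = 0
f[2] = 12
f[3] = 12
f[4] = max(12+12, 20+0) = 24
f[5] = max(12+12, 20+0) = 24
f[6] = max(12+24, 20+12) = 36
f[7] = max(12+24, 20+12) = 36
f[8] = max(12+36, 20+24) = 48
f[9] = max(12+36, 20+24) = 48
f[10] = max(12+48, 20+36) = 60
f[11] = max(12+48, 20+36) = 60
One optimal cutting: pieces 2 + 2 + 2 + 2 + 2 with 1 cm of scrap → ¢60.

60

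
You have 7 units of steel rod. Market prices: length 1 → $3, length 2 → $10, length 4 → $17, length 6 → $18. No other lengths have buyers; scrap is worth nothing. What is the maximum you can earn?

Let best[k] be the best obtainable value from length k. For each k, try every first piece i and keep the best of price[i] + best[k−i].
best[1] = 3
best[2] = max(3+3, 10+0) = 10
best[3] = max(3+10, 10+3) = 13
best[4] = max(3+13, 10+10, 17+0) = 20
best[5] = max(3+20, 10+13, 17+3) = 23
best[6] = max(3+23, 10+20, 17+10, 18+0) = 30
best[7] = max(3+30, 10+23, 17+13, 18+3) = 33
One optimal cutting: 2 + 2 + 2 + 1 → $33.

33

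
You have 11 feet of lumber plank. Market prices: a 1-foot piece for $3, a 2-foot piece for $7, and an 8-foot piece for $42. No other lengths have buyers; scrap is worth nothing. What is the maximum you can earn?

Consider every possible first cut. f[k] is the best of p[i]+f[k−i] over all sellable i≤k.
f[1] = 3
f[2] = max(3+3, 7+0) = 7
f[3] = max(3+7, 7+3) = 10
f[4] = max(3+10, 7+7) = 14
f[5] = max(3+14, 7+10) = 17
f[6] = max(3+17, 7+14) = 21
f[7] = max(3+21, 7+17) = 24
f[8] = max(3+24, 7+21, 42+0) = 42
f[9] = max(3+42, 7+24, 42+3) = 45
f[10] = max(3+45, 7+42, 42+7) = 49
f[11] = max(3+49, 7+45, 42+10) = 52
One optimal cutting: 8 + 2 + 1 → $52.

52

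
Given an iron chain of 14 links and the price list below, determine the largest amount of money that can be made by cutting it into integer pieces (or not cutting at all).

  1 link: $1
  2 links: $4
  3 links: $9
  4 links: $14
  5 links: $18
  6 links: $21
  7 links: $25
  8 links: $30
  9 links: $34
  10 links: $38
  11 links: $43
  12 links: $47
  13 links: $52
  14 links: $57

57

Consider every possible first cut. R[k] is the best of p[i]+R[k−i] over all sellable i≤k.
R[1] = 1
R[2] = 4
R[3] = 9
R[4] = 14
R[5] = 18
R[6] = 21
R[7] = 25
R[8] = 30
R[9] = 34
R[10] = 38
R[11] = 43
R[12] = 47
R[13] = 52
R[14] = 57
Best is to sell the whole 14-link piece uncut for $57.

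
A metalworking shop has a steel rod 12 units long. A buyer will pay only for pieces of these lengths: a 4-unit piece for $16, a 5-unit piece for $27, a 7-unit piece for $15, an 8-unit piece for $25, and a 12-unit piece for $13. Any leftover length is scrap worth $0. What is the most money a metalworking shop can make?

Consider every possible first cut. f[k] is the best of p[i]+f[k−i] over all sellable i≤k.
f[1] = 0
f[2] = 0
f[3] = 0
f[4] = 16
f[5] = max(16+0, 27+0) = 27
f[6] = max(16+0, 27+0) = 27
f[7] = max(16+0, 27+0, 15+0) = 27
f[8] = max(16+16, 27+0, 15+0, 25+0) = 32
f[9] = max(16+27, 27+16, 15+0, 25+0) = 43
f[10] = max(16+27, 27+27, 15+0, 25+0) = 54
f[11] = max(16+27, 27+27, 15+16, 25+0) = 54
f[12] = max(16+32, 27+27, 15+27, 25+16, 13+0) = 54
One optimal cutting: pieces 5 + 5 with 2 units of scrap → $54.

54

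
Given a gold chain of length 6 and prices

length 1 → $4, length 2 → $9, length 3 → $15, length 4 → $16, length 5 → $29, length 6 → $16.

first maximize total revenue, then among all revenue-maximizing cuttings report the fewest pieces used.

Build r[k] bottom-up: r[k] = max over allowed piece i of (p[i] + r[k−i]).
r[1] = 4
r[2] = max(4+4, 9+0) = 9
r[3] = max(4+9, 9+4, 15+0) = 15
r[4] = max(4+15, 9+9, 15+4, 16+0) = 19
r[5] = max(4+19, 9+15, 15+9, 16+4, 29+0) = 29
r[6] = max(4+29, 9+19, 15+15, 16+9, 29+4, 16+0) = 33
Maximum revenue is $33.
Now minimize piece count subject to staying optimal: for each k, pieces[k] = 1 + min over i with p[i]+r[k−i]=r[k] of pieces[k−i].
pieces[3] = 1
pieces[4] = 2
pieces[5] = 1
pieces[6] = 2

2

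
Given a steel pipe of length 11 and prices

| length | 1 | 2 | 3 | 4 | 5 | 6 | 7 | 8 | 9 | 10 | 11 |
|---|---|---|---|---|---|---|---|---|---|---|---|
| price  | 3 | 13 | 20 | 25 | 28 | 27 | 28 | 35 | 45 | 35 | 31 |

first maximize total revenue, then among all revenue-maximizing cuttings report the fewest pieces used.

4

Build r[k] bottom-up: r[k] = max over allowed piece i of (p[i] + r[k−i]).
r[1] = 3
r[2] = 13
r[3] = 20
r[4] = 26  (first piece 2, then r[2]=13)
r[5] = 33  (first piece 2, then r[3]=20)
r[6] = 40  (first piece 3, then r[3]=20)
r[7] = 46  (first piece 2, then r[5]=33)
r[8] = 53  (first piece 2, then r[6]=40)
r[9] = 60  (first piece 3, then r[6]=40)
r[10] = 66  (first piece 2, then r[8]=53)
r[11] = 73  (first piece 2, then r[9]=60)
Maximum revenue is $73.
Now minimize piece count subject to staying optimal: for each k, pieces[k] = 1 + min over i with p[i]+r[k−i]=r[k] of pieces[k−i].
pieces[8] = 3
pieces[9] = 3
pieces[10] = 4
pieces[11] = 4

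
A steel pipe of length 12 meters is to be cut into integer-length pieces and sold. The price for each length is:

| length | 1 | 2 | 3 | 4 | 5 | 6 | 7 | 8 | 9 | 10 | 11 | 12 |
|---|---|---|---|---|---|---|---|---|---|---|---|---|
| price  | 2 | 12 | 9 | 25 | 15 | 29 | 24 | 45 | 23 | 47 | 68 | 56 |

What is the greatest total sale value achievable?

75

Let v[k] be the best obtainable value from length k. For each k, try every first piece i and keep the best of price[i] + v[k−i].
v[1] = 2
v[2] = max(2+2, 12+0) = 12
v[3] = max(2+12, 12+2, 9+0) = 14
v[4] = max(2+14, 12+12, 9+2, 25+0) = 25
v[5] = max(2+25, 12+14, 9+12, 25+2, 15+0) = 27
v[6] = max(2+27, 12+25, 9+14, 25+12, 15+2, 29+0) = 37
v[7] = max(2+37, 12+27, 9+25, …, 29+2, 24+0) = 39
v[8] = max(2+39, 12+37, 9+27, …, 24+2, 45+0) = 50
v[9] = max(2+50, 12+39, 9+37, …, 45+2, 23+0) = 52
v[10] = max(2+52, 12+50, 9+39, …, 23+2, 47+0) = 62
v[11] = max(2+62, 12+52, 9+50, …, 47+2, 68+0) = 68
v[12] = max(2+68, 12+62, 9+52, …, 68+2, 56+0) = 75
One optimal cutting: 4 + 4 + 4 → $25 + $25 + $25 = $75.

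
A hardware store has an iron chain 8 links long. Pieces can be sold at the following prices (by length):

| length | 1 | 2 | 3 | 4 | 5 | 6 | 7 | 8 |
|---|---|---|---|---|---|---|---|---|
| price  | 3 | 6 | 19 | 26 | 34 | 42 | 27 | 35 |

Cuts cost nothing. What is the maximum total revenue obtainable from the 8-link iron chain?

Consider every possible first cut. v[k] is the best of p[i]+v[k−i] over all sellable i≤k.
v[1] = 3
v[2] = max(3+3, 6+0) = 6
v[3] = max(3+6, 6+3, 19+0) = 19
v[4] = max(3+19, 6+6, 19+3, 26+0) = 26
v[5] = max(3+26, 6+19, 19+6, 26+3, 34+0) = 34
v[6] = max(3+34, 6+26, 19+19, 26+6, 34+3, 42+0) = 42
v[7] = max(3+42, 6+34, 19+26, …, 42+3, 27+0) = 45
v[8] = max(3+45, 6+42, 19+34, …, 27+3, 35+0) = 53
One optimal cutting: 5 + 3 → $34 + $19 = $53.

53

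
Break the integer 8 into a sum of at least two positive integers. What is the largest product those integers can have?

18

Let g[k] be the best product for length k (with at least one cut). For each first piece i, the rest contributes max(k−i, g[k−i]).
g[2] = 1*max(1,0) = 1*1 = 1
g[3] = max(1*2, 2*1) = 2
g[4] = max(1*3, 2*2, 3*1) = 4
g[5] = max(1*4, 2*3, 3*2, 4*1) = 6
g[6] = max(1*6, 2*4, 3*3, 4*2, 5*1) = 9
g[7] = max(1*9, 2*6, 3*4, 4*3, 5*2, 6*1) = 12
g[8] = max(1*12, 2*9, 3*6, …, 6*2, 7*1) = 18
One optimal split: 3 + 3 + 2; product 3*3*2 = 18.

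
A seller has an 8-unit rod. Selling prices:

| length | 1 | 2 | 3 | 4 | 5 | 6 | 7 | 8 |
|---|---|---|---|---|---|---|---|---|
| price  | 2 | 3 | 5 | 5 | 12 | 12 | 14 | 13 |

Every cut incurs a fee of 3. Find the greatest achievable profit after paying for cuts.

14

Let net[k] be the best obtainable value from length k. For each k, try every first piece i and keep the best of price[i] + net[k−i] minus the 3 cut fee when i<k.
net[1] = 2
net[2] = 3
net[3] = 5
net[4] = 5
net[5] = 12
net[6] = 12
net[7] = 14
net[8] = 14  (first piece 3, then net[5]=12)
One optimal plan: pieces 5 + 3 (1 cut) → 17 − 3 = 14.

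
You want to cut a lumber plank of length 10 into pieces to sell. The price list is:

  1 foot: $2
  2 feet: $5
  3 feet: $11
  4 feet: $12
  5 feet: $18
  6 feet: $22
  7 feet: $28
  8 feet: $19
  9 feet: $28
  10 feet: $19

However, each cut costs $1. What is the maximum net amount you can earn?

Build net[k] bottom-up: net[k] = max over allowed piece i of (p[i] + net[k−i]) − 1 per cut.
net[1] = 2
net[2] = 5
net[3] = 11
net[4] = 12  (first piece 1, then net[3]=11)
net[5] = 18
net[6] = 22
net[7] = 28
net[8] = 29  (first piece 1, then net[7]=28)
net[9] = 32  (first piece 2, then net[7]=28)
net[10] = 38  (first piece 3, then net[7]=28)
One optimal plan: pieces 7 + 3 (1 cut) → $39 − $1 = $38.

38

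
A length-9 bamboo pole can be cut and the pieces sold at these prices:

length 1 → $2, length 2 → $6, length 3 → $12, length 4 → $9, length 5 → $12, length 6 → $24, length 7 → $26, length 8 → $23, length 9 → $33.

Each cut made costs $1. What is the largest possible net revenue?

35

Let v[k] be the best obtainable value from length k. For each k, try every first piece i and keep the best of price[i] + v[k−i] minus the 1 cut fee when i<k.
v[1] = 2
v[2] = max(2+2-1, 6+0) = 6
v[3] = max(2+6-1, 6+2-1, 12+0) = 12
v[4] = max(2+12-1, 6+6-1, 12+2-1, 9+0) = 13
v[5] = max(2+13-1, 6+12-1, 12+6-1, 9+2-1, 12+0) = 17
v[6] = max(2+17-1, 6+13-1, 12+12-1, 9+6-1, 12+2-1, 24+0) = 24
v[7] = max(2+24-1, 6+17-1, 12+13-1, …, 24+2-1, 26+0) = 26
v[8] = max(2+26-1, 6+24-1, 12+17-1, …, 26+2-1, 23+0) = 29
v[9] = max(2+29-1, 6+26-1, 12+24-1, …, 23+2-1, 33+0) = 35
One optimal plan: pieces 6 + 3 (1 cut) → $36 − $1 = $35.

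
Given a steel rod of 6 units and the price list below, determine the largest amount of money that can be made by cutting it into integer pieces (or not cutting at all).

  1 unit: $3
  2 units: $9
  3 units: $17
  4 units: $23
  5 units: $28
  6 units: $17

34

Let v[k] be the best obtainable value from length k. For each k, try every first piece i and keep the best of price[i] + v[k−i].
v[1] = 3
v[2] = max(3+3, 9+0) = 9
v[3] = max(3+9, 9+3, 17+0) = 17
v[4] = max(3+17, 9+9, 17+3, 23+0) = 23
v[5] = max(3+23, 9+17, 17+9, 23+3, 28+0) = 28
v[6] = max(3+28, 9+23, 17+17, 23+9, 28+3, 17+0) = 34
One optimal cutting: 3 + 3 → $17 + $17 = $34.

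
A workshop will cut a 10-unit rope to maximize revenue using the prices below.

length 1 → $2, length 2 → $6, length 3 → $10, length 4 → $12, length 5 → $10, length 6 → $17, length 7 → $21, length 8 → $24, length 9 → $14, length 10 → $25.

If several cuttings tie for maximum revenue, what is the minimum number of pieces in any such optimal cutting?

3

Consider every possible first cut. r[k] is the best of p[i]+r[k−i] over all sellable i≤k.
r[1] = 2
r[2] = 6
r[3] = 10
r[4] = 12  (first piece 1, then r[3]=10)
r[5] = 16  (first piece 2, then r[3]=10)
r[6] = 20  (first piece 3, then r[3]=10)
r[7] = 22  (first piece 1, then r[6]=20)
r[8] = 26  (first piece 2, then r[6]=20)
r[9] = 30  (first piece 3, then r[6]=20)
r[10] = 32  (first piece 1, then r[9]=30)
Maximum revenue is $32.
Now minimize piece count subject to staying optimal: for each k, pieces[k] = 1 + min over i with p[i]+r[k−i]=r[k] of pieces[k−i].
pieces[7] = 2
pieces[8] = 3
pieces[9] = 3
pieces[10] = 3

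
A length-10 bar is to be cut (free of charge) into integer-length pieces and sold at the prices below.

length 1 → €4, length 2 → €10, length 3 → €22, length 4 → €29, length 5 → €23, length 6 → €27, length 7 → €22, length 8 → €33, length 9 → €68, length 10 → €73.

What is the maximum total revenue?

73

Build best[k] bottom-up: best[k] = max over allowed piece i of (p[i] + best[k−i]).
best[1] = 4
best[2] = max(4+4, 10+0) = 10
best[3] = max(4+10, 10+4, 22+0) = 22
best[4] = max(4+22, 10+10, 22+4, 29+0) = 29
best[5] = max(4+29, 10+22, 22+10, 29+4, 23+0) = 33
best[6] = max(4+33, 10+29, 22+22, 29+10, 23+4, 27+0) = 44
best[7] = max(4+44, 10+33, 22+29, …, 27+4, 22+0) = 51
best[8] = max(4+51, 10+44, 22+33, …, 22+4, 33+0) = 58
best[9] = max(4+58, 10+51, 22+44, …, 33+4, 68+0) = 68
best[10] = max(4+68, 10+58, 22+51, …, 68+4, 73+0) = 73
One optimal cutting: 4 + 3 + 3 → €29 + €22 + €22 = €73.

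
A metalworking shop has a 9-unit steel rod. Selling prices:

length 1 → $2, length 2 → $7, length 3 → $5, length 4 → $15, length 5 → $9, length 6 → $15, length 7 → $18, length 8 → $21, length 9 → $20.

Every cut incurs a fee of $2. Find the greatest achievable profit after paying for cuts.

Let net[k] be the best obtainable value from length k. For each k, try every first piece i and keep the best of price[i] + net[k−i] minus the 2 cut fee when i<k.
net[1] = 2
net[2] = max(2+2-2, 7+0) = 7
net[3] = max(2+7-2, 7+2-2, 5+0) = 7
net[4] = max(2+7-2, 7+7-2, 5+2-2, 15+0) = 15
net[5] = max(2+15-2, 7+7-2, 5+7-2, 15+2-2, 9+0) = 15
net[6] = max(2+15-2, 7+15-2, 5+7-2, 15+7-2, 9+2-2, 15+0) = 20
net[7] = max(2+20-2, 7+15-2, 5+15-2, …, 15+2-2, 18+0) = 20
net[8] = max(2+20-2, 7+20-2, 5+15-2, …, 18+2-2, 21+0) = 28
net[9] = max(2+28-2, 7+20-2, 5+20-2, …, 21+2-2, 20+0) = 28
One optimal plan: pieces 4 + 4 + 1 (2 cuts) → $32 − $4 = $28.

28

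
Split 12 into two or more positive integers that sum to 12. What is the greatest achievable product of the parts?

81

Let f[k] be the best product for length k (with at least one cut). For each first piece i, the rest contributes max(k−i, f[k−i]).
f[2] = 1*max(1,0) = 1*1 = 1
f[3] = 1*max(2,1) = 1*2 = 2
f[4] = 2*max(2,1) = 2*2 = 4
f[5] = 2*max(3,2) = 2*3 = 6
f[6] = 3*max(3,2) = 3*3 = 9
f[7] = 2*max(5,6) = 2*6 = 12
f[8] = 2*max(6,9) = 2*9 = 18
f[9] = 3*max(6,9) = 3*9 = 27
f[10] = 2*max(8,18) = 2*18 = 36
f[11] = 2*max(9,27) = 2*27 = 54
f[12] = 3*max(9,27) = 3*27 = 81
One optimal split: 3 + 3 + 3 + 3; product 3*3*3*3 = 81.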